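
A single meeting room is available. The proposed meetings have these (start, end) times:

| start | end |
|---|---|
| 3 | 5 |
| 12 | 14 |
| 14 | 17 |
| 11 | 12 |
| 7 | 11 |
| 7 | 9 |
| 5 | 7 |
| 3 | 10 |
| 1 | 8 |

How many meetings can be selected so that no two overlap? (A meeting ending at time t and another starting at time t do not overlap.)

6

By end time: (3,5), (5,7), (1,8), (7,9), (3,10), (7,11), (11,12), (12,14), (14,17).
Pick (3,5); next start ≥ 5 → (5,7); next start ≥ 7 → (7,9); next start ≥ 9 → (11,12); next start ≥ 12 → (12,14); next start ≥ 14 → (14,17).
Selected 6 meetings.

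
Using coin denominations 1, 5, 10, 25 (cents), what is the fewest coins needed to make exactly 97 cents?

7

97 = 3×25 + 2×10 + 2×1
Total coins = 3 + 2 + 2 = 7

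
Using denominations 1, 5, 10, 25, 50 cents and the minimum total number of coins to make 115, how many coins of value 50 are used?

Greedy: take as many of the largest coin as possible, then repeat with the remainder.
115 − 2×50→15 − 1×10→5 − 1×5→0
Count of 50: 2

2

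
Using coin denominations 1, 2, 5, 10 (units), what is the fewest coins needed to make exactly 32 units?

Greedy: take as many of the largest coin as possible, then repeat with the remainder.
32 − 3×10→2 − 1×2→0
Total coins = 3 + 1 = 4

4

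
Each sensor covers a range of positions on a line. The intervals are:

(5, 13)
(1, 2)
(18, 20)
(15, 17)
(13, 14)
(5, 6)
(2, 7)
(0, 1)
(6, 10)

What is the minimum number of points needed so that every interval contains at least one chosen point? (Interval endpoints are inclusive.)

5

Process intervals by earliest right end; each time one isn't hit yet, stab at its right endpoint.
By right end: [0,1]  [1,2]  [5,6]  [2,7]  [6,10]  [5,13]  [13,14]  [15,17]  [18,20]
[0,1] uncovered → point at 1; [5,6] uncovered → point at 6; [13,14] uncovered → point at 14; [15,17] uncovered → point at 17; [18,20] uncovered → point at 20.
Points: 1, 6, 14, 17, 20 (5 total).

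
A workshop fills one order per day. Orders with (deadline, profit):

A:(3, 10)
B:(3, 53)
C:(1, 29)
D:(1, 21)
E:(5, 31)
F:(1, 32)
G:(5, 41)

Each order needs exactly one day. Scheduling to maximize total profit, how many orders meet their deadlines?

By profit: B(d3,53), G(d5,41), F(d1,32), E(d5,31), C(d1,29), D(d1,21), A(d3,10)
B→slot 3; G→slot 5; F→slot 1; E→slot 4; C skipped; D skipped; A→slot 2.
5 of 7 scheduled.

5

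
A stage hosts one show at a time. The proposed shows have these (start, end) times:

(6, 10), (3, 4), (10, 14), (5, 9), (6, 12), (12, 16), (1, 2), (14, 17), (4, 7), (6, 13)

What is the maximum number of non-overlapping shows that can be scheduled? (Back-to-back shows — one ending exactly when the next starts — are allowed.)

By end time: (1,2), (3,4), (4,7), (5,9), (6,10), (6,12), (6,13), (10,14), (12,16), (14,17).
Pick (1,2); next start ≥ 2 → (3,4); next start ≥ 4 → (4,7); next start ≥ 7 → (10,14); next start ≥ 14 → (14,17).
Selected 5 shows.

5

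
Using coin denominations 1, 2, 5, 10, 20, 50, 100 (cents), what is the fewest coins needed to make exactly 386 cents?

386 − 3×100→86 − 1×50→36 − 1×20→16 − 1×10→6 − 1×5→1 − 1×1→0
Total coins = 3 + 1 + 1 + 1 + 1 + 1 = 8

8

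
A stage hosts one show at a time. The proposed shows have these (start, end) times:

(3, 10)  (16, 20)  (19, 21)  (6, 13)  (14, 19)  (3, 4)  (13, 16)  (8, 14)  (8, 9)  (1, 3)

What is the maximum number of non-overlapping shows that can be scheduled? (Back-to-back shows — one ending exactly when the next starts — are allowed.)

5

Order by finish time; keep every interval that doesn't clash with the previous kept one.
Sorted by end: (1,3)  (3,4)  (8,9)  (3,10)  (6,13)  (8,14)  (13,16)  (14,19)  (16,20)  (19,21)
take (1,3); take (3,4); take (8,9); skip (3,10); skip (6,13); take (13,16); skip (14,19); take (16,20).
Selected 5 shows.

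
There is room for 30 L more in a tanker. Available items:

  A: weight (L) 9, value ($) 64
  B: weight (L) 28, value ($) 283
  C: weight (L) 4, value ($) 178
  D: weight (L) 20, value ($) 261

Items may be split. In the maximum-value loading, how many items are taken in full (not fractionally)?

Order: C (178/4=44.50) > D (261/20=13.05) > B (283/28=10.11) > A (64/9=7.11)
Fill: take C (4 @ 178) → take D (20 @ 261) → take 6/28 of B → 60.64; 30/30 used.
2 item(s) taken whole; one partial (take 6/28 of B).

2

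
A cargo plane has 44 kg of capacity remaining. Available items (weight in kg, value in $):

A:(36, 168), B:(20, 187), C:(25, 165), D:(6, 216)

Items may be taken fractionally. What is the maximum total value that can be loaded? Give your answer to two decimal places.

Greedy by value/weight ratio, highest first.
Order: D (216/6=36.00) > B (187/20=9.35) > C (165/25=6.60) > A (168/36=4.67)
Fill: take D (6 @ 216) → take B (20 @ 187) → take 18/25 of C → 118.80; 44/44 used.
Total value = 521.80

521.80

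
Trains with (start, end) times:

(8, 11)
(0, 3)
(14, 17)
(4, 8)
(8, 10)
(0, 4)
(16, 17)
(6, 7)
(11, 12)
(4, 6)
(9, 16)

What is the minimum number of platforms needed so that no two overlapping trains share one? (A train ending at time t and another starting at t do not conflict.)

3

The answer is the maximum number of intervals overlapping at any instant.
Events (time:±→running): 0:+→1 0:+→2 3:-→1 4:-→0 4:+→1 4:+→2 6:-→1 6:+→2 7:-→1 8:-→0 8:+→1 8:+→2 9:+→3 … peak 3.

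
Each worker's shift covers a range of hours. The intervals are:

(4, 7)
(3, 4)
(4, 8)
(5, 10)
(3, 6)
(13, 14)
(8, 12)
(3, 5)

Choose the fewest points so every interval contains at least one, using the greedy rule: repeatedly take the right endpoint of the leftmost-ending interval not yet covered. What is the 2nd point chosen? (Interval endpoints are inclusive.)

Sort by right endpoint; whenever an interval is uncovered, place a point at its right end.
By right end: [3,4]  [3,5]  [3,6]  [4,7]  [4,8]  [5,10]  [8,12]  [13,14]
[3,4] uncovered → point at 4; [5,10] uncovered → point at 10; [13,14] uncovered → point at 14.
Points: 4, 10, 14 (3 total).

10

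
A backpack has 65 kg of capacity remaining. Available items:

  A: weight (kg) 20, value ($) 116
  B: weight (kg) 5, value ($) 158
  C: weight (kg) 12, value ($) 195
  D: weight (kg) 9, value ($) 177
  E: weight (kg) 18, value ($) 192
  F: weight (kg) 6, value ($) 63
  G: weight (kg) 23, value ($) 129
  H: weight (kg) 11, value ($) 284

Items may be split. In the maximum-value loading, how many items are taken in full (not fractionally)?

Order: B (158/5=31.60) > H (284/11=25.82) > D (177/9=19.67) > C (195/12=16.25) > E (192/18=10.67) > F (63/6=10.50) > A (116/20=5.80) > G (129/23=5.61)
Fill: take B (5 @ 158) → take H (11 @ 284) → take D (9 @ 177) → take C (12 @ 195) → take E (18 @ 192) → take F (6 @ 63) → take 4/20 of A → 23.20; 65/65 used.
6 item(s) taken whole; one partial (take 4/20 of A).

6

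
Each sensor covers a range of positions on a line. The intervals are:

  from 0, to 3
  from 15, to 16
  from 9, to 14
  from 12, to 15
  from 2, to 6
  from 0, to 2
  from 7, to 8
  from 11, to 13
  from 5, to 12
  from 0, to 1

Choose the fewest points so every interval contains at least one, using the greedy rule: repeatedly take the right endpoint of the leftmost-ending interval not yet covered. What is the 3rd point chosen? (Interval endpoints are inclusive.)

Sort by right endpoint; whenever an interval is uncovered, place a point at its right end.
By right end: [0,1]  [0,2]  [0,3]  [2,6]  [7,8]  [5,12]  [11,13]  [9,14]  [12,15]  [15,16]
[0,1] uncovered → point at 1; [2,6] uncovered → point at 6; [7,8] uncovered → point at 8; [11,13] uncovered → point at 13; [15,16] uncovered → point at 16.
Points: 1, 6, 8, 13, 16 (5 total).

8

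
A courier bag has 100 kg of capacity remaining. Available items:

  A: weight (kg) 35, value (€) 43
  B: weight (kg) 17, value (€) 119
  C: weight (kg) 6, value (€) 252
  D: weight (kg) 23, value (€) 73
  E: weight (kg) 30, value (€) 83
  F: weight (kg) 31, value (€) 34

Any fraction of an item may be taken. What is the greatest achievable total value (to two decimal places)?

556.49

Order: C (252/6=42.00) > B (119/17=7.00) > D (73/23=3.17) > E (83/30=2.77) > A (43/35=1.23) > F (34/31=1.10)
Fill: take C (6 @ 252) → take B (17 @ 119) → take D (23 @ 73) → take E (30 @ 83) → take 24/35 of A → 29.49; 100/100 used.
Total value = 556.49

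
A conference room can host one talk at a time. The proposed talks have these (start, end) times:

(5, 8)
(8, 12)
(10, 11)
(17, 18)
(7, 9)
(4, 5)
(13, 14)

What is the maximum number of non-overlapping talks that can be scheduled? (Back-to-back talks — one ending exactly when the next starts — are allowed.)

5

Sort by end time and greedily take each interval whose start is ≥ the last chosen end.
Sorted by end: (4,5)  (5,8)  (7,9)  (10,11)  (8,12)  (13,14)  (17,18)
take (4,5); take (5,8); skip (7,9); take (10,11); take (13,14); take (17,18).
Selected 5 talks.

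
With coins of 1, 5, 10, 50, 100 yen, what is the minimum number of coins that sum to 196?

196 = 1×100 + 1×50 + 4×10 + 1×5 + 1×1
Total coins = 1 + 1 + 4 + 1 + 1 = 8

8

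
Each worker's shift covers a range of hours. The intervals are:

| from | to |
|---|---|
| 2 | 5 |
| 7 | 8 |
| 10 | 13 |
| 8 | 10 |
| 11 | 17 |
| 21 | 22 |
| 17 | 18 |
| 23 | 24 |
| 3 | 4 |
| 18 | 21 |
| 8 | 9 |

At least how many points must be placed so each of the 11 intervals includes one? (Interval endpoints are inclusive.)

By right end: [3,4]  [2,5]  [7,8]  [8,9]  [8,10]  [10,13]  [11,17]  [17,18]  [18,21]  [21,22]  [23,24]
[3,4] uncovered → point at 4; [7,8] uncovered → point at 8; [10,13] uncovered → point at 13; [17,18] uncovered → point at 18; [21,22] uncovered → point at 22; [23,24] uncovered → point at 24.
Points: 4, 8, 13, 18, 22, 24 (6 total).

6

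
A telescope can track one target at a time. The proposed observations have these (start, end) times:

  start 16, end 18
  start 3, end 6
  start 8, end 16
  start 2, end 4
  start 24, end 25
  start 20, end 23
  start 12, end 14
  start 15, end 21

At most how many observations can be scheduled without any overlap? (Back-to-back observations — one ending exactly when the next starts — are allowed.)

Order by finish time; keep every interval that doesn't clash with the previous kept one.
By end time: (2,4), (3,6), (12,14), (8,16), (16,18), (15,21), (20,23), (24,25).
Pick (2,4); next start ≥ 4 → (12,14); next start ≥ 14 → (16,18); next start ≥ 18 → (20,23); next start ≥ 23 → (24,25).
Selected 5 observations.

5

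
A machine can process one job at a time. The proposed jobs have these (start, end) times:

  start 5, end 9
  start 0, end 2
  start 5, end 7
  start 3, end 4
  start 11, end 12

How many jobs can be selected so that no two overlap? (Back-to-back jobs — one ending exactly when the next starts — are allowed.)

4

Order by finish time; keep every interval that doesn't clash with the previous kept one.
Sorted by end: (0,2)  (3,4)  (5,7)  (5,9)  (11,12)
take (0,2); take (3,4); take (5,7); skip (5,9); take (11,12).
Selected 4 jobs.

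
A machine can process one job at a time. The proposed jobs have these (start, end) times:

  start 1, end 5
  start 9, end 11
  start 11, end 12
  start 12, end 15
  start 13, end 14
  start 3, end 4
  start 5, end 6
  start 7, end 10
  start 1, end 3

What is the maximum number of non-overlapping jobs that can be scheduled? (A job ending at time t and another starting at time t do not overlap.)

Order by finish time; keep every interval that doesn't clash with the previous kept one.
By end time: (1,3), (3,4), (1,5), (5,6), (7,10), (9,11), (11,12), (13,14), (12,15).
Pick (1,3); next start ≥ 3 → (3,4); next start ≥ 4 → (5,6); next start ≥ 6 → (7,10); next start ≥ 10 → (11,12); next start ≥ 12 → (13,14).
Selected 6 jobs.

6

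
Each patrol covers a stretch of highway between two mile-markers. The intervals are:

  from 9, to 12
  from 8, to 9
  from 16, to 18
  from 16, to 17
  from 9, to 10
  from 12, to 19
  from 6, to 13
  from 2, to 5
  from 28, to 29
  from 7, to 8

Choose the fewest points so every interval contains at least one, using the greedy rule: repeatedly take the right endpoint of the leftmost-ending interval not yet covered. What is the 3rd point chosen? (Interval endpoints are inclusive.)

10

By right end: [2,5]  [7,8]  [8,9]  [9,10]  [9,12]  [6,13]  [16,17]  [16,18]  [12,19]  [28,29]
[2,5] uncovered → point at 5; [7,8] uncovered → point at 8; [9,10] uncovered → point at 10; [16,17] uncovered → point at 17; [28,29] uncovered → point at 29.
Points: 5, 8, 10, 17, 29 (5 total).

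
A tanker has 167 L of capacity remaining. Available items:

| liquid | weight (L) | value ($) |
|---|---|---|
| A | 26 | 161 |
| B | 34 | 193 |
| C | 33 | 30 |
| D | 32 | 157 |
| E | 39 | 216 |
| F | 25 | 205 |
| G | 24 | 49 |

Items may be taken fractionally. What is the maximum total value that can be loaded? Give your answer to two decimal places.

954.46

Sort by value per unit weight and fill in that order.
Order: F (205/25=8.20) > A (161/26=6.19) > B (193/34=5.68) > E (216/39=5.54) > D (157/32=4.91) > G (49/24=2.04) > C (30/33=0.91)
Fill: take F (25 @ 205) → take A (26 @ 161) → take B (34 @ 193) → take E (39 @ 216) → take D (32 @ 157) → take 11/24 of G → 22.46; 167/167 used.
Total value = 954.46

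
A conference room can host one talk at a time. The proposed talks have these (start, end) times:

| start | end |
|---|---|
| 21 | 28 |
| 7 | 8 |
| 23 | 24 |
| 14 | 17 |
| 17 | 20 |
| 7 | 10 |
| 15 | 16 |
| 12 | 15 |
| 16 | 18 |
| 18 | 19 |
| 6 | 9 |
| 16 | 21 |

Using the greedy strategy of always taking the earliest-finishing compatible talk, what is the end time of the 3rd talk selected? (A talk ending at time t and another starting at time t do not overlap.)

16

By end time: (7,8), (6,9), (7,10), (12,15), (15,16), (14,17), (16,18), (18,19), (17,20), (16,21), (23,24), (21,28).
Pick (7,8); next start ≥ 8 → (12,15); next start ≥ 15 → (15,16); next start ≥ 16 → (16,18); next start ≥ 18 → (18,19); next start ≥ 19 → (23,24).
Selected: (7,8) (12,15) (15,16) (16,18) (18,19) (23,24)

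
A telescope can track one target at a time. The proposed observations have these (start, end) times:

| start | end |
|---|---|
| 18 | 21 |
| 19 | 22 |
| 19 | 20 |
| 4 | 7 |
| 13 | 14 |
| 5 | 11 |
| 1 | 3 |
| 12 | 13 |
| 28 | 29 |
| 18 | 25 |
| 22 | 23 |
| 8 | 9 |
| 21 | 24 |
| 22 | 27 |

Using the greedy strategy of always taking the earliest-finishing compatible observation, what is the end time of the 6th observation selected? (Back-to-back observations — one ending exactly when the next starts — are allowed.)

Sort by end time and greedily take each interval whose start is ≥ the last chosen end.
By end time: (1,3), (4,7), (8,9), (5,11), (12,13), (13,14), (19,20), (18,21), (19,22), (22,23), (21,24), (18,25), (22,27), (28,29).
Pick (1,3); next start ≥ 3 → (4,7); next start ≥ 7 → (8,9); next start ≥ 9 → (12,13); next start ≥ 13 → (13,14); next start ≥ 14 → (19,20); next start ≥ 20 → (22,23); next start ≥ 23 → (28,29).
Selected: (1,3) (4,7) (8,9) (12,13) (13,14) (19,20) (22,23) (28,29)

20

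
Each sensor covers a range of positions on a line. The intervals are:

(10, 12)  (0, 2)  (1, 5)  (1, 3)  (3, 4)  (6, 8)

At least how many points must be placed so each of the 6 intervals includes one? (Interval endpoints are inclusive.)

By right end: [0,2]  [1,3]  [3,4]  [1,5]  [6,8]  [10,12]
[0,2] uncovered → point at 2; [3,4] uncovered → point at 4; [6,8] uncovered → point at 8; [10,12] uncovered → point at 12.
Points: 2, 4, 8, 12 (4 total).

4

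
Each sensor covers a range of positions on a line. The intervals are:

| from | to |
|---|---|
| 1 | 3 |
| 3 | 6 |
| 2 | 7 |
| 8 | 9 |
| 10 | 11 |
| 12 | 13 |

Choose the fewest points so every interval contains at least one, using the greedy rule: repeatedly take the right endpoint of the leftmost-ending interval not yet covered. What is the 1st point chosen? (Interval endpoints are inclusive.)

Process intervals by earliest right end; each time one isn't hit yet, stab at its right endpoint.
By right end: [1,3]  [3,6]  [2,7]  [8,9]  [10,11]  [12,13]
[1,3] uncovered → point at 3; [8,9] uncovered → point at 9; [10,11] uncovered → point at 11; [12,13] uncovered → point at 13.
Points: 3, 9, 11, 13 (4 total).

3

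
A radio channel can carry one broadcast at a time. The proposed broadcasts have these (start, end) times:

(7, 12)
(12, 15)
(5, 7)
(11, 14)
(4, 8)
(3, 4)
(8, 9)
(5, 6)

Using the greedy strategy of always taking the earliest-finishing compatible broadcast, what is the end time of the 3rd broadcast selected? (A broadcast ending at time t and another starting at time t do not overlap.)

Greedy by earliest finish: after sorting by end time, pick each interval compatible with the last pick.
Sorted by end: (3,4)  (5,6)  (5,7)  (4,8)  (8,9)  (7,12)  (11,14)  (12,15)
take (3,4); take (5,6); skip (4,8); take (8,9); take (11,14).
Selected: (3,4) (5,6) (8,9) (11,14)

9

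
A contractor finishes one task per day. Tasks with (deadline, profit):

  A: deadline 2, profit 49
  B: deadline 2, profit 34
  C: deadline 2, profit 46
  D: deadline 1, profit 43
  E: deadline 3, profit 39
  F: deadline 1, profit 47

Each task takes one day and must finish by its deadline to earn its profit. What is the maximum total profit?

By profit: A(d2,49), F(d1,47), C(d2,46), D(d1,43), E(d3,39), B(d2,34)
A→slot 2; F→slot 1; C skipped; D skipped; E→slot 3; B skipped.
Profit = 47 + 49 + 39 = 135

135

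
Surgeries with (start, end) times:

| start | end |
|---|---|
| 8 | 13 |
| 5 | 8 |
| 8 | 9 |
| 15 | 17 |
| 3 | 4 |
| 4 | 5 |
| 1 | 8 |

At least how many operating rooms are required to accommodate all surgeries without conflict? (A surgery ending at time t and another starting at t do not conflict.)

starts: [1, 3, 4, 5, 8, 8, 15]
ends:   [4, 5, 8, 8, 9, 13, 17]
s1→1 s3→2  — peak 2.

2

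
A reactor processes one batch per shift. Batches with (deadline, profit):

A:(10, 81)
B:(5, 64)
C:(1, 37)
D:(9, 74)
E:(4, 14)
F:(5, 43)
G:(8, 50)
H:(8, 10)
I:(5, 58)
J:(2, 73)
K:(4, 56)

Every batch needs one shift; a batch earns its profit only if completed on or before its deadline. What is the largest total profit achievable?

509

Sort by profit descending; place each in the latest free slot ≤ its deadline.
Profit order: A=81 D=74 J=73 B=64 I=58 K=56 G=50 F=43 C=37 E=14 H=10
Assign: A→slot 10, D→slot 9, J→slot 2, B→slot 5, I→slot 4, K→slot 3, G→slot 8, F→slot 1, C skipped, E skipped, H→slot 7.
Slots: [1:F] [2:J] [3:K] [4:I] [5:B] [7:H] [8:G] [9:D] [10:A]
Profit = 43 + 73 + 56 + 58 + 64 + 10 + 50 + 74 + 81 = 509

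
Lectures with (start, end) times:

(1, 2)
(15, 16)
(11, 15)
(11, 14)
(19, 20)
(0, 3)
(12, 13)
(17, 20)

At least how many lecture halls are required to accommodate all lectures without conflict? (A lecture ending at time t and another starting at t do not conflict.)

3

The answer is the maximum number of intervals overlapping at any instant.
starts: [0, 1, 11, 11, 12, 15, 17, 19]
ends:   [2, 3, 13, 14, 15, 16, 20, 20]
s0→1 s1→2 e2→1 e3→0 s11→1 s11→2 s12→3  — peak 3.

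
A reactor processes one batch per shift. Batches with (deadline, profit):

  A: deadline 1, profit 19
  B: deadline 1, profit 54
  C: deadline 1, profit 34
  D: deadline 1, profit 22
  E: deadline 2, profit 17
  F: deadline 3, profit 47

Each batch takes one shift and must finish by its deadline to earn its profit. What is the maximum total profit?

Profit order: B=54 F=47 C=34 D=22 A=19 E=17
Assign: B→slot 1, F→slot 3, C skipped, D skipped, A skipped, E→slot 2.
Slots: [1:B] [2:E] [3:F]
Profit = 54 + 17 + 47 = 118

118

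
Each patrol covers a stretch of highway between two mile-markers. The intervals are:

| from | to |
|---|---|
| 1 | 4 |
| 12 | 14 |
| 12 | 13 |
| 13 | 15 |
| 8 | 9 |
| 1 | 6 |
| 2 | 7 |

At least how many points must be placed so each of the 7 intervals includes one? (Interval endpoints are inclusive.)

Process intervals by earliest right end; each time one isn't hit yet, stab at its right endpoint.
Sorted: [1,4] [1,6] [2,7] [8,9] [12,13] [12,14] [13,15]
{[1,4],[1,6],[2,7]} hit by 4; {[8,9]} hit by 9; {[12,13],[12,14],[13,15]} hit by 13.
Points: 4, 9, 13 (3 total).

3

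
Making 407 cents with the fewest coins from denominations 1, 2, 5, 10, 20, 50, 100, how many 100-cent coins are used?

4

Greedy: take as many of the largest coin as possible, then repeat with the remainder.
407 − 4×100→7 − 1×5→2 − 1×2→0
Count of 100: 4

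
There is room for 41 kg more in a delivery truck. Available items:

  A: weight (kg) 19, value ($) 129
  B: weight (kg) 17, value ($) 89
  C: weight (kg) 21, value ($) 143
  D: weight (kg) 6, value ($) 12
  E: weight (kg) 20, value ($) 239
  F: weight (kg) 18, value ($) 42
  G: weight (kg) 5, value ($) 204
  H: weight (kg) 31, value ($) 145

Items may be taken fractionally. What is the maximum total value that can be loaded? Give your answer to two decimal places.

551.95

Order: G (204/5=40.80) > E (239/20=11.95) > C (143/21=6.81) > A (129/19=6.79) > B (89/17=5.24) > H (145/31=4.68) > F (42/18=2.33) > D (12/6=2.00)
Fill: take G (5 @ 204) → take E (20 @ 239) → take 16/21 of C → 108.95; 41/41 used.
Total value = 551.95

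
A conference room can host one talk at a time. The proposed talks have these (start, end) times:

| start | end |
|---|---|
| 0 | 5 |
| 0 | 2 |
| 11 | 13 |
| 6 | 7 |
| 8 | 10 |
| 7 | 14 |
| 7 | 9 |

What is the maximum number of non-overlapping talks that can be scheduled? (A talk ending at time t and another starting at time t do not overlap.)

Order by finish time; keep every interval that doesn't clash with the previous kept one.
By end time: (0,2), (0,5), (6,7), (7,9), (8,10), (11,13), (7,14).
Pick (0,2); next start ≥ 2 → (6,7); next start ≥ 7 → (7,9); next start ≥ 9 → (11,13).
Selected 4 talks.

4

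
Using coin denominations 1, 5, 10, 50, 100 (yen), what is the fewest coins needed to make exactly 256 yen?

5

256 − 2×100→56 − 1×50→6 − 1×5→1 − 1×1→0
Total coins = 2 + 1 + 1 + 1 = 5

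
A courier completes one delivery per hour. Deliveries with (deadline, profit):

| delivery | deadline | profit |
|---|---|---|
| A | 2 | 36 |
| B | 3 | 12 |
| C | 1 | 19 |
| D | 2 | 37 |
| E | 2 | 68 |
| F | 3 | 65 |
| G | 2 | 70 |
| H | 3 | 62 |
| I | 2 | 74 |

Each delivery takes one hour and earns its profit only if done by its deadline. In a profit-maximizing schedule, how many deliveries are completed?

Take jobs in profit order; each goes to the latest open slot no later than its deadline.
Profit order: I=74 G=70 E=68 F=65 H=62 D=37 A=36 C=19 B=12
Assign: I→slot 2, G→slot 1, E skipped, F→slot 3, H skipped, D skipped, A skipped, C skipped, B skipped.
Slots: [1:G] [2:I] [3:F]
3 of 9 scheduled.

3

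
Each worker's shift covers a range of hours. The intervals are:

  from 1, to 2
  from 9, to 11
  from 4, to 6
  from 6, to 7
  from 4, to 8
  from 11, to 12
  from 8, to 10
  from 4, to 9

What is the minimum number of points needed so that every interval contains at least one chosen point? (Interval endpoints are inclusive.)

Sort by right endpoint; whenever an interval is uncovered, place a point at its right end.
By right end: [1,2]  [4,6]  [6,7]  [4,8]  [4,9]  [8,10]  [9,11]  [11,12]
[1,2] uncovered → point at 2; [4,6] uncovered → point at 6; [8,10] uncovered → point at 10; [11,12] uncovered → point at 12.
Points: 2, 6, 10, 12 (4 total).

4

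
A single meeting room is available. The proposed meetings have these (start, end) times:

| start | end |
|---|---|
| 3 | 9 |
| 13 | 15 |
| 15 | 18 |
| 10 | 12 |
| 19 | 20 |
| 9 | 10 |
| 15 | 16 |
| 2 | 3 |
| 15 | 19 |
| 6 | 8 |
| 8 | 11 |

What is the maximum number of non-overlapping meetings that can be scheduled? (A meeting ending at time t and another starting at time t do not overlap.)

7

By end time: (2,3), (6,8), (3,9), (9,10), (8,11), (10,12), (13,15), (15,16), (15,18), (15,19), (19,20).
Pick (2,3); next start ≥ 3 → (6,8); next start ≥ 8 → (9,10); next start ≥ 10 → (10,12); next start ≥ 12 → (13,15); next start ≥ 15 → (15,16); next start ≥ 16 → (19,20).
Selected 7 meetings.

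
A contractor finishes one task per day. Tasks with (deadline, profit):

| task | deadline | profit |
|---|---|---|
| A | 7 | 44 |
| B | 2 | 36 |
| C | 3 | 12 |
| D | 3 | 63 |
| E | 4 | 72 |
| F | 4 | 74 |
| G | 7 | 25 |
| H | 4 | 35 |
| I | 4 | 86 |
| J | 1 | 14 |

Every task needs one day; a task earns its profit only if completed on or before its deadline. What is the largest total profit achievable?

Profit order: I=86 F=74 E=72 D=63 A=44 B=36 H=35 G=25 J=14 C=12
Assign: I→slot 4, F→slot 3, E→slot 2, D→slot 1, A→slot 7, B skipped, H skipped, G→slot 6, J skipped, C skipped.
Slots: [1:D] [2:E] [3:F] [4:I] [6:G] [7:A]
Profit = 63 + 72 + 74 + 86 + 25 + 44 = 364

364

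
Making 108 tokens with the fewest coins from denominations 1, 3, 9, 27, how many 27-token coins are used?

4

Greedy: take as many of the largest coin as possible, then repeat with the remainder.
108 − 4×27→0
Count of 27: 4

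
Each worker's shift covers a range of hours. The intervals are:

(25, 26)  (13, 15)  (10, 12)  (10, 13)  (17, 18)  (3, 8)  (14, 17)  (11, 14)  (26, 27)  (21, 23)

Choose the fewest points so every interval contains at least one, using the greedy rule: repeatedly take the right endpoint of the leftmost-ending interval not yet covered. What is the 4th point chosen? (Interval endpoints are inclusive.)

Sort by right endpoint; whenever an interval is uncovered, place a point at its right end.
Sorted: [3,8] [10,12] [10,13] [11,14] [13,15] [14,17] [17,18] [21,23] [25,26] [26,27]
{[3,8]} hit by 8; {[10,12],[10,13],[11,14]} hit by 12; {[13,15],[14,17]} hit by 15; {[17,18]} hit by 18; {[21,23]} hit by 23; {[25,26],[26,27]} hit by 26.
Points: 8, 12, 15, 18, 23, 26 (6 total).

18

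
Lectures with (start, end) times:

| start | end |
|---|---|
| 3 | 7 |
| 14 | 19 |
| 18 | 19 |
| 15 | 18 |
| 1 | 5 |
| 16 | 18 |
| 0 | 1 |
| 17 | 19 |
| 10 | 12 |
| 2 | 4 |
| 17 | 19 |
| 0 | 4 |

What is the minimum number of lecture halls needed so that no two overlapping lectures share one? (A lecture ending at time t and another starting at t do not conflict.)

5

Events (time:±→running): 0:+→1 0:+→2 1:-→1 1:+→2 2:+→3 3:+→4 4:-→3 4:-→2 5:-→1 7:-→0 10:+→1 12:-→0 14:+→1 15:+→2 16:+→3 17:+→4 17:+→5 … peak 5.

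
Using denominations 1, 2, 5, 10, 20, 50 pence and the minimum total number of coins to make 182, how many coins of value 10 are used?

182 = 3×50 + 1×20 + 1×10 + 1×2
Count of 10: 1

1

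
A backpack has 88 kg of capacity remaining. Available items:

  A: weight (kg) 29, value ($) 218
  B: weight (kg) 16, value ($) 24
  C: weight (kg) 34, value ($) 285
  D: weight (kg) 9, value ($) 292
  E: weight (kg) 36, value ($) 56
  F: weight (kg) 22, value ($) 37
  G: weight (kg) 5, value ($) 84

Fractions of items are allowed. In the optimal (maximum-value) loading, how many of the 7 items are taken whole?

4

Sort by value per unit weight and fill in that order.
Ratios (sorted): D 32.44, G 16.80, C 8.38, A 7.52, F 1.68, E 1.56, B 1.50
take D (9 @ 292); take G (5 @ 84); take C (34 @ 285); take A (29 @ 218); take 11/22 of F → 18.50. Capacity used 88/88.
4 item(s) taken whole; one partial (take 11/22 of F).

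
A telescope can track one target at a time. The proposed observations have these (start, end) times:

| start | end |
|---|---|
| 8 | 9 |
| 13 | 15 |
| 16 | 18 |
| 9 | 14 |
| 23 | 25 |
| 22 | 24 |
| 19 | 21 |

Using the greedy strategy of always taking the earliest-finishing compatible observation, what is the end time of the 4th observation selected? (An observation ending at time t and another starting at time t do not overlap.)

Order by finish time; keep every interval that doesn't clash with the previous kept one.
Sorted by end: (8,9)  (9,14)  (13,15)  (16,18)  (19,21)  (22,24)  (23,25)
take (8,9); take (9,14); skip (13,15); take (16,18); take (19,21); take (22,24).
Selected: (8,9) (9,14) (16,18) (19,21) (22,24)

21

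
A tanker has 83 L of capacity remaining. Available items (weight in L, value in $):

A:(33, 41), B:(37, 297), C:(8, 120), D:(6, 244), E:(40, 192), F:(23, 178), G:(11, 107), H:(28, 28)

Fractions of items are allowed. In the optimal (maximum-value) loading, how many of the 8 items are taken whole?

Ratios (sorted): D 40.67, C 15.00, G 9.73, B 8.03, F 7.74, E 4.80, A 1.24, H 1.00
take D (6 @ 244); take C (8 @ 120); take G (11 @ 107); take B (37 @ 297); take 21/23 of F → 162.52. Capacity used 83/83.
4 item(s) taken whole; one partial (take 21/23 of F).

4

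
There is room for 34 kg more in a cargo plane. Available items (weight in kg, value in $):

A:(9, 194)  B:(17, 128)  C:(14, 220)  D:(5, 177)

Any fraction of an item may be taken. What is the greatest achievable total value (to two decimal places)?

636.18

Greedy by value/weight ratio, highest first.
Ratios (sorted): D 35.40, A 21.56, C 15.71, B 7.53
take D (5 @ 177); take A (9 @ 194); take C (14 @ 220); take 6/17 of B → 45.18. Capacity used 34/34.
Total value = 636.18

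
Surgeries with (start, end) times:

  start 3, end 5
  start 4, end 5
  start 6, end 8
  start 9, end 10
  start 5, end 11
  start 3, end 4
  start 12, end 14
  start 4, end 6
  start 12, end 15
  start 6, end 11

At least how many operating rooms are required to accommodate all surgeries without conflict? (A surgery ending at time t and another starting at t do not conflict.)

Count concurrent intervals with a sweep; the peak is the room count.
Events (time:±→running): 3:+→1 3:+→2 4:-→1 4:+→2 4:+→3 … peak 3.

3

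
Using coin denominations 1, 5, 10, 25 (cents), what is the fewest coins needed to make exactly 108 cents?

Greedy: take as many of the largest coin as possible, then repeat with the remainder.
108 − 4×25→8 − 1×5→3 − 3×1→0
Total coins = 4 + 1 + 3 = 8

8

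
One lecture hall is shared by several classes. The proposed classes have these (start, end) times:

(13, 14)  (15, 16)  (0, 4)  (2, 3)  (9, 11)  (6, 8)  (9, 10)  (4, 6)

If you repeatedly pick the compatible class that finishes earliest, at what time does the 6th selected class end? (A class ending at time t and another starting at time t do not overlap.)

Order by finish time; keep every interval that doesn't clash with the previous kept one.
Sorted by end: (2,3)  (0,4)  (4,6)  (6,8)  (9,10)  (9,11)  (13,14)  (15,16)
take (2,3); skip (0,4); take (4,6); take (6,8); take (9,10); take (13,14); take (15,16).
Selected: (2,3) (4,6) (6,8) (9,10) (13,14) (15,16)

16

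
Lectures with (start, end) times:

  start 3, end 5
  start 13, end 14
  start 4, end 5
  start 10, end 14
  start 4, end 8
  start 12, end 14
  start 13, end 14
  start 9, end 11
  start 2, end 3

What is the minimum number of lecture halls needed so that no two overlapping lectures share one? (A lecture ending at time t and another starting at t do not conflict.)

The answer is the maximum number of intervals overlapping at any instant.
starts: [2, 3, 4, 4, 9, 10, 12, 13, 13]
ends:   [3, 5, 5, 8, 11, 14, 14, 14, 14]
s2→1 e3→0 s3→1 s4→2 s4→3 e5→2 e5→1 e8→0 s9→1 s10→2 e11→1 s12→2 s13→3 s13→4  — peak 4.

4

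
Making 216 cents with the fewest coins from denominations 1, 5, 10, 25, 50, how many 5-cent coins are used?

1

216 = 4×50 + 1×10 + 1×5 + 1×1
Count of 5: 1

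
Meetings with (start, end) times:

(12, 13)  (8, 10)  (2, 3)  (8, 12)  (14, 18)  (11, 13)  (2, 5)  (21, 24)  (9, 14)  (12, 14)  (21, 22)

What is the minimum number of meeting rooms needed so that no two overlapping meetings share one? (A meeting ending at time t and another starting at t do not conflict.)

starts: [2, 2, 8, 8, 9, 11, 12, 12, 14, 21, 21]
ends:   [3, 5, 10, 12, 13, 13, 14, 14, 18, 22, 24]
s2→1 s2→2 e3→1 e5→0 s8→1 s8→2 s9→3 e10→2 s11→3 e12→2 s12→3 s12→4  — peak 4.

4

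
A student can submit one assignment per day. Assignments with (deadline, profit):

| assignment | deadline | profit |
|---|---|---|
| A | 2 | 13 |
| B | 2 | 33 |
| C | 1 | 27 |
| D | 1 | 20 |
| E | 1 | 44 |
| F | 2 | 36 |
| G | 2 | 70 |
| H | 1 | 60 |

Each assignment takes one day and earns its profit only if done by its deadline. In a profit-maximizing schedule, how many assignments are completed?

Sort by profit descending; place each in the latest free slot ≤ its deadline.
By profit: G(d2,70), H(d1,60), E(d1,44), F(d2,36), B(d2,33), C(d1,27), D(d1,20), A(d2,13)
G→slot 2; H→slot 1; E skipped; F skipped; B skipped; C skipped; D skipped; A skipped.
2 of 8 scheduled.

2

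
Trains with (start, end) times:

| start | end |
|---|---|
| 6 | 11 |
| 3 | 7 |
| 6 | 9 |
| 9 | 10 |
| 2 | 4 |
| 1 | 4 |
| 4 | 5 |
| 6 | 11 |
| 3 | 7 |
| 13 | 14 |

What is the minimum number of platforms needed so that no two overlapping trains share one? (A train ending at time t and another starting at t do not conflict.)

5

starts: [1, 2, 3, 3, 4, 6, 6, 6, 9, 13]
ends:   [4, 4, 5, 7, 7, 9, 10, 11, 11, 14]
s1→1 s2→2 s3→3 s3→4 e4→3 e4→2 s4→3 e5→2 s6→3 s6→4 s6→5  — peak 5.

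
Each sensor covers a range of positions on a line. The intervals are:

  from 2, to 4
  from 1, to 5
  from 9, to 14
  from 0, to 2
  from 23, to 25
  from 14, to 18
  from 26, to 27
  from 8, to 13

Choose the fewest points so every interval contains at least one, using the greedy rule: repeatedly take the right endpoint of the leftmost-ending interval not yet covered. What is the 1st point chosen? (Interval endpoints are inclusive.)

Process intervals by earliest right end; each time one isn't hit yet, stab at its right endpoint.
Sorted: [0,2] [2,4] [1,5] [8,13] [9,14] [14,18] [23,25] [26,27]
{[0,2],[2,4],[1,5]} hit by 2; {[8,13],[9,14]} hit by 13; {[14,18]} hit by 18; {[23,25]} hit by 25; {[26,27]} hit by 27.
Points: 2, 13, 18, 25, 27 (5 total).

2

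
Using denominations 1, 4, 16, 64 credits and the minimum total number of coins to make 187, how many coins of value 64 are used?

2

187 − 2×64→59 − 3×16→11 − 2×4→3 − 3×1→0
Count of 64: 2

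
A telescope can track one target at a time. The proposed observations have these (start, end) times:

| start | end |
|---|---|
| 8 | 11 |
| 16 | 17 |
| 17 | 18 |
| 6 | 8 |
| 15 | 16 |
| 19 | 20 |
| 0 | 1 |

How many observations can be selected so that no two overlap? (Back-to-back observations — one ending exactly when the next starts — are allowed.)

7

Order by finish time; keep every interval that doesn't clash with the previous kept one.
By end time: (0,1), (6,8), (8,11), (15,16), (16,17), (17,18), (19,20).
Pick (0,1); next start ≥ 1 → (6,8); next start ≥ 8 → (8,11); next start ≥ 11 → (15,16); next start ≥ 16 → (16,17); next start ≥ 17 → (17,18); next start ≥ 18 → (19,20).
Selected 7 observations.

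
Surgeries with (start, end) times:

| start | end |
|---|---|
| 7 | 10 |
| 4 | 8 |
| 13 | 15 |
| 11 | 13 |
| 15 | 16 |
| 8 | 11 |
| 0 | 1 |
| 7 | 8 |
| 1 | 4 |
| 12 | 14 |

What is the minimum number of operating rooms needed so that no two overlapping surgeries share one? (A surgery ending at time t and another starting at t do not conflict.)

3

Count concurrent intervals with a sweep; the peak is the room count.
Events (time:±→running): 0:+→1 1:-→0 1:+→1 4:-→0 4:+→1 7:+→2 7:+→3 … peak 3.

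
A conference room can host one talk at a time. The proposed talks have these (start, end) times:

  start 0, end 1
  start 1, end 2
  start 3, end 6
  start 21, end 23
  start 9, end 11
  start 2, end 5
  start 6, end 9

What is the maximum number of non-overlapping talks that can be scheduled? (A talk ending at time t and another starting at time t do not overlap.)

Greedy by earliest finish: after sorting by end time, pick each interval compatible with the last pick.
Sorted by end: (0,1)  (1,2)  (2,5)  (3,6)  (6,9)  (9,11)  (21,23)
take (0,1); take (1,2); take (2,5); take (6,9); take (9,11); take (21,23).
Selected 6 talks.

6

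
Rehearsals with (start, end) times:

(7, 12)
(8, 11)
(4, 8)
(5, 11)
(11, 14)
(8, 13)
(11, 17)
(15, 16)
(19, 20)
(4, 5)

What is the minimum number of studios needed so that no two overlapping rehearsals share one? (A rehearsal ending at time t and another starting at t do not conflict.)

4

The answer is the maximum number of intervals overlapping at any instant.
starts: [4, 4, 5, 7, 8, 8, 11, 11, 15, 19]
ends:   [5, 8, 11, 11, 12, 13, 14, 16, 17, 20]
s4→1 s4→2 e5→1 s5→2 s7→3 e8→2 s8→3 s8→4  — peak 4.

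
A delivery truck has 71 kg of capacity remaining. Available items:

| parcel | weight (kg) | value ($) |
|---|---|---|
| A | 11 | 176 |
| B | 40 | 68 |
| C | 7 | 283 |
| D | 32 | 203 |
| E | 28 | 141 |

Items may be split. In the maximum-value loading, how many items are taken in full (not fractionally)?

3

Greedy by value/weight ratio, highest first.
Order: C (283/7=40.43) > A (176/11=16.00) > D (203/32=6.34) > E (141/28=5.04) > B (68/40=1.70)
Fill: take C (7 @ 283) → take A (11 @ 176) → take D (32 @ 203) → take 21/28 of E → 105.75; 71/71 used.
3 item(s) taken whole; one partial (take 21/28 of E).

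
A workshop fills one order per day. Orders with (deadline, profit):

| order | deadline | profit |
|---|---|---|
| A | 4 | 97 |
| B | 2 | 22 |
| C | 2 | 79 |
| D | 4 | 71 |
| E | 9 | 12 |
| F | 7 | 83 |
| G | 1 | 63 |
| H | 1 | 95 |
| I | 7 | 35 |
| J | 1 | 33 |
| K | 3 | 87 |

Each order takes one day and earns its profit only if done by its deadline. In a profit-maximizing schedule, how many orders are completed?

7

By profit: A(d4,97), H(d1,95), K(d3,87), F(d7,83), C(d2,79), D(d4,71), G(d1,63), I(d7,35), J(d1,33), B(d2,22), E(d9,12)
A→slot 4; H→slot 1; K→slot 3; F→slot 7; C→slot 2; D skipped; G skipped; I→slot 6; J skipped; B skipped; E→slot 9.
7 of 11 scheduled.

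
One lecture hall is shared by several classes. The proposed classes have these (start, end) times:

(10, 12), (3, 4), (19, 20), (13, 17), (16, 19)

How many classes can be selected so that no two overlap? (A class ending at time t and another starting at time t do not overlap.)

4

Sort by end time and greedily take each interval whose start is ≥ the last chosen end.
By end time: (3,4), (10,12), (13,17), (16,19), (19,20).
Pick (3,4); next start ≥ 4 → (10,12); next start ≥ 12 → (13,17); next start ≥ 17 → (19,20).
Selected 4 classes.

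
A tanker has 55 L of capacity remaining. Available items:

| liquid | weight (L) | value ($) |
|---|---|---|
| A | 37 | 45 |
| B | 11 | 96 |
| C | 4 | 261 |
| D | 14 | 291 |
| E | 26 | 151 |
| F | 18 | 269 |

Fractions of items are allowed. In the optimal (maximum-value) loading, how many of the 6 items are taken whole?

4

Greedy by value/weight ratio, highest first.
Order: C (261/4=65.25) > D (291/14=20.79) > F (269/18=14.94) > B (96/11=8.73) > E (151/26=5.81) > A (45/37=1.22)
Fill: take C (4 @ 261) → take D (14 @ 291) → take F (18 @ 269) → take B (11 @ 96) → take 8/26 of E → 46.46; 55/55 used.
4 item(s) taken whole; one partial (take 8/26 of E).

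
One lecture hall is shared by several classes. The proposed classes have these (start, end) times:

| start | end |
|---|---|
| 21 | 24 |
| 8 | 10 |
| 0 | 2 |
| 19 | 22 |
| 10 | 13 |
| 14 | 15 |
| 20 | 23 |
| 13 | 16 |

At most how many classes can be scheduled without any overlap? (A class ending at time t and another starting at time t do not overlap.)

Greedy by earliest finish: after sorting by end time, pick each interval compatible with the last pick.
Sorted by end: (0,2)  (8,10)  (10,13)  (14,15)  (13,16)  (19,22)  (20,23)  (21,24)
take (0,2); take (8,10); take (10,13); take (14,15); skip (13,16); take (19,22); skip (21,24).
Selected 5 classes.

5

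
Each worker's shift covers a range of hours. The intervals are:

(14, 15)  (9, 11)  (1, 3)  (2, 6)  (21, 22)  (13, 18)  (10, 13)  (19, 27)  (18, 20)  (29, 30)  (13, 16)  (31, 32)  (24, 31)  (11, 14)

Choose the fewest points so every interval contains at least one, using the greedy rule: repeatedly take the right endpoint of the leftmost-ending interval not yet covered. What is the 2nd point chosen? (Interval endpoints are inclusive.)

Process intervals by earliest right end; each time one isn't hit yet, stab at its right endpoint.
By right end: [1,3]  [2,6]  [9,11]  [10,13]  [11,14]  [14,15]  [13,16]  [13,18]  [18,20]  [21,22]  [19,27]  [29,30]  [24,31]  [31,32]
[1,3] uncovered → point at 3; [9,11] uncovered → point at 11; [14,15] uncovered → point at 15; [18,20] uncovered → point at 20; [21,22] uncovered → point at 22; [29,30] uncovered → point at 30; [31,32] uncovered → point at 32.
Points: 3, 11, 15, 20, 22, 30, 32 (7 total).

11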